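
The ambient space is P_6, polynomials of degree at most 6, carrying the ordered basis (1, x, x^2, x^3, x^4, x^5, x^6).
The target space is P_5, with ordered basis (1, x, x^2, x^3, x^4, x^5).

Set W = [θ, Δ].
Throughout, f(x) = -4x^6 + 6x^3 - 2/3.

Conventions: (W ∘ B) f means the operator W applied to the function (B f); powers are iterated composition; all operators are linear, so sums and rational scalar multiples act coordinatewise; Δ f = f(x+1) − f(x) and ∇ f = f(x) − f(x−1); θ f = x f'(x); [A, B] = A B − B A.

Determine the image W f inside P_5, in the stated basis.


Δ f = -24x^5 - 60x^4 - 80x^3 - 42x^2 - 6x + 2
θ Δ f = -120x^5 - 240x^4 - 240x^3 - 84x^2 - 6x
θ f = -24x^6 + 18x^3
Δ θ f = -144x^5 - 360x^4 - 480x^3 - 306x^2 - 90x - 6
[θ, Δ] f = 24x^5 + 120x^4 + 240x^3 + 222x^2 + 84x + 6

the result is g(x) = 24x^5 + 120x^4 + 240x^3 + 222x^2 + 84x + 6


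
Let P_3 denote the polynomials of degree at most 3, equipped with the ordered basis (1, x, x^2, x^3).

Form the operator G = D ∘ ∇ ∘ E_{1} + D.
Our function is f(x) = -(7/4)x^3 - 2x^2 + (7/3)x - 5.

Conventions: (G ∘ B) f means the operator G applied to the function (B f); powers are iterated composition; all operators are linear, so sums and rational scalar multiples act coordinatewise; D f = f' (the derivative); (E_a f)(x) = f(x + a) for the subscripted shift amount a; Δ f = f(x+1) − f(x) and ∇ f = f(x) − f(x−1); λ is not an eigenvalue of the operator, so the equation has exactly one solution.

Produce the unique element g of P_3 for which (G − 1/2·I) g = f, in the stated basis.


the result is g(x) = (7/2)x^3 + 25x^2 + (412/3)x + 1217/3

write g with unknown coordinates in the stated basis and equate coefficients in (G − 1/2·I) g = f
solving from the highest basis element down gives g = (7/2)x^3 + 25x^2 + (412/3)x + 1217/3
check: G g = (21/2)x^2 + 71x + 1187/6
so G g − 1/2·g = -(7/4)x^3 - 2x^2 + (7/3)x - 5 = f ✓


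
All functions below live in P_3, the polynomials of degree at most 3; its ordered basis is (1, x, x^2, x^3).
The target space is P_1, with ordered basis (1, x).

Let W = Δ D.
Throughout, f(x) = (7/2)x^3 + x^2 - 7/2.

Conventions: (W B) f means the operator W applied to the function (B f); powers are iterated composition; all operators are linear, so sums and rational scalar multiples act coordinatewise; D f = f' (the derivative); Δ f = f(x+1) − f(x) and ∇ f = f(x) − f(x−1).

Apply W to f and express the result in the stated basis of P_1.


g(x) = 21x + 25/2

D f = (21/2)x^2 + 2x
Δ D f = 21x + 25/2


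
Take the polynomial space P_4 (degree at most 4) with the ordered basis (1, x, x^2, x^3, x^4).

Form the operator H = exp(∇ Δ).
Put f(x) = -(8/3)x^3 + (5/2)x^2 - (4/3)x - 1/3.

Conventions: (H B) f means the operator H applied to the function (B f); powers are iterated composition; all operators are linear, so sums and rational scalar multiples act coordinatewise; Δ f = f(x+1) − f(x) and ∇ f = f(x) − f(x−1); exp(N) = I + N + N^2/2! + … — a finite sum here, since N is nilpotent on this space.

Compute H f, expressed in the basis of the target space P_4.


the result is g(x) = -(8/3)x^3 + (5/2)x^2 - (52/3)x + 14/3

order-1 term: -16x + 5
the series for exp(∇ Δ) f terminates at order 1
exp(∇ Δ) f = -(8/3)x^3 + (5/2)x^2 - (52/3)x + 14/3


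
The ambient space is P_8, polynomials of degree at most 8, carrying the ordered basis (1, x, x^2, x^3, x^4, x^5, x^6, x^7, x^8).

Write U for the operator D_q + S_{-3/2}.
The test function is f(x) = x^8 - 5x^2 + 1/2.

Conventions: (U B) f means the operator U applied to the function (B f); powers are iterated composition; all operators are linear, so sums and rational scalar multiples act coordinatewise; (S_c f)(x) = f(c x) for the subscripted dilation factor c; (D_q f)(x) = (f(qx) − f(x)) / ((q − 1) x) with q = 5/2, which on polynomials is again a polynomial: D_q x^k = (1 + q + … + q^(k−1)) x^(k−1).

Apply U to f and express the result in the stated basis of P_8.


D_q f = (130123/128)x^7 - (35/2)x
S_{-3/2} f = (6561/256)x^8 - (45/4)x^2 + 1/2
(D_q + S_{-3/2}) f = (6561/256)x^8 + (130123/128)x^7 - (45/4)x^2 - (35/2)x + 1/2

the image equals g(x) = (6561/256)x^8 + (130123/128)x^7 - (45/4)x^2 - (35/2)x + 1/2


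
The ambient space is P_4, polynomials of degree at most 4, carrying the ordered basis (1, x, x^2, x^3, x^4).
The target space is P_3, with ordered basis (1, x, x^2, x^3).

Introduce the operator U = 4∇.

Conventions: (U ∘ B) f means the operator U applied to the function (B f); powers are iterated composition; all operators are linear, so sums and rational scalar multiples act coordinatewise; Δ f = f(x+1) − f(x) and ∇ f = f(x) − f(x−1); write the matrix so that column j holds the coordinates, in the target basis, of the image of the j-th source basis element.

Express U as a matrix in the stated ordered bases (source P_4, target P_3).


image of 1: 0
image of x: 4
image of x^2: 8x - 4
image of x^3: 12x^2 - 12x + 4
image of x^4: 16x^3 - 24x^2 + 16x - 4
each image's coordinates form column j of the matrix

the matrix is [[0, 4, -4, 4, -4]; [0, 0, 8, -12, 16]; [0, 0, 0, 12, -24]; [0, 0, 0, 0, 16]] (rows listed top to bottom)


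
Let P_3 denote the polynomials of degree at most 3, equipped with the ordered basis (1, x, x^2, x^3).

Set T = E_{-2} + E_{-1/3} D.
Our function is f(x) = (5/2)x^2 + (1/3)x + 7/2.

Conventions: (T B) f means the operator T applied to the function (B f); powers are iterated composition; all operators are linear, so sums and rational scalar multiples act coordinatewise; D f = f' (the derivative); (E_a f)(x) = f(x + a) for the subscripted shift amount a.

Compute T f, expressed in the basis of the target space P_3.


E_{-2} f = (5/2)x^2 - (29/3)x + 77/6
D f = 5x + 1/3
E_{-1/3} D f = 5x - 4/3
(E_{-2} + E_{-1/3} D) f = (5/2)x^2 - (14/3)x + 23/2

g(x) = (5/2)x^2 - (14/3)x + 23/2


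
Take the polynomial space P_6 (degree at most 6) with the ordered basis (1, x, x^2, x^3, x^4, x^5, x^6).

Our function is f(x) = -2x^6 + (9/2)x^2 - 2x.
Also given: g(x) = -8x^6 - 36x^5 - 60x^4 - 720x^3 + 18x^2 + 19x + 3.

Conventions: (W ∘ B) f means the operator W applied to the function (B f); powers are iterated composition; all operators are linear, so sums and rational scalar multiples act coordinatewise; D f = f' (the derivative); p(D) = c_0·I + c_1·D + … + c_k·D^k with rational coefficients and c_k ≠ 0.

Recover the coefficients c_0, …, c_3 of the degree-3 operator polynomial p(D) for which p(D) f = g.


D^0 f = -2x^6 + (9/2)x^2 - 2x
D^1 f = -12x^5 + 9x - 2
D^2 f = -60x^4 + 9
D^3 f = -240x^3
matching coefficients of g against c_0 f + c_1 Df + … from the top degree down determines the c_i
solution: c_0 = 4, c_1 = 3, c_2 = 1, c_3 = 3

p(D) = 4·I + 3·D + D^2 + 3·D^3, i.e. c_0 = 4, c_1 = 3, c_2 = 1, c_3 = 3


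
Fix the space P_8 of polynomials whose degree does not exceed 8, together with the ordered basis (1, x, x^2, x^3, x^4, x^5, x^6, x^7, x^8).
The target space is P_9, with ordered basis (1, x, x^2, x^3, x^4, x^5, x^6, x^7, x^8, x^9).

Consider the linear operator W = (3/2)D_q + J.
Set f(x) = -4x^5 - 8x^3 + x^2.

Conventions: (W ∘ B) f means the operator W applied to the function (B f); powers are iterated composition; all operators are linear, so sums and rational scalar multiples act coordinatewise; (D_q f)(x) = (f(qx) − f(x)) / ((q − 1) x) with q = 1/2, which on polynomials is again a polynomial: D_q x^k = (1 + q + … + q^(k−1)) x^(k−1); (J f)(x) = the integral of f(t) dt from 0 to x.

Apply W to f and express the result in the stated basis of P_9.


D_q f = -(31/4)x^4 - 14x^2 + (3/2)x
((3/2)D_q) f = -(93/8)x^4 - 21x^2 + (9/4)x
J f = -(2/3)x^6 - 2x^4 + (1/3)x^3
((3/2)D_q + J) f = -(2/3)x^6 - (109/8)x^4 + (1/3)x^3 - 21x^2 + (9/4)x

g(x) = -(2/3)x^6 - (109/8)x^4 + (1/3)x^3 - 21x^2 + (9/4)x


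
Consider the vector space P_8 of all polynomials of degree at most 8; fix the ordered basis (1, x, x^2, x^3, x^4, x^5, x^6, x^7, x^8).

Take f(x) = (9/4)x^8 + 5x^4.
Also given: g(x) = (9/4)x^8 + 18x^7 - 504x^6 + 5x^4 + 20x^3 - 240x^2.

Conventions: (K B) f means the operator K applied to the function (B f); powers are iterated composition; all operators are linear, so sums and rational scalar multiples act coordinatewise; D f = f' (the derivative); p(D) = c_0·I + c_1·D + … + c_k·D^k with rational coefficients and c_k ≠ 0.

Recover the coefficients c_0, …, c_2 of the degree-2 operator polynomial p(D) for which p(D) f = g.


p(D) = I + D − 4·D^2, i.e. c_0 = 1, c_1 = 1, c_2 = -4

D^0 f = (9/4)x^8 + 5x^4
D^1 f = 18x^7 + 20x^3
D^2 f = 126x^6 + 60x^2
matching coefficients of g against c_0 f + c_1 Df + … from the top degree down determines the c_i
solution: c_0 = 1, c_1 = 1, c_2 = -4


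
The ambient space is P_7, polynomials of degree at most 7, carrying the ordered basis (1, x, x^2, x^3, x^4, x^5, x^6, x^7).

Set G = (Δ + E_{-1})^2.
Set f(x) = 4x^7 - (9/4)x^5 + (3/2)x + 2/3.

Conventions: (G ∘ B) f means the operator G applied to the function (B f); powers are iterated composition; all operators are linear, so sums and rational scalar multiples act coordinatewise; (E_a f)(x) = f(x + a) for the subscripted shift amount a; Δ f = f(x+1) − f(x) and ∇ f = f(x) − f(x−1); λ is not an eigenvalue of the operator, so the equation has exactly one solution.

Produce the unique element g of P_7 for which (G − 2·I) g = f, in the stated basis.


g(x) = -4x^7 - (1335/4)x^5 - 17270x^3 - (514877/2)x - 2/3

write g with unknown coordinates in the stated basis and equate coefficients in (G − 2·I) g = f
solving from the highest basis element down gives g = -4x^7 - (1335/4)x^5 - 17270x^3 - (514877/2)x - 2/3
check: G g = -4x^7 - (2679/4)x^5 - 34540x^3 - (1029751/2)x - 2/3
so G g − 2·g = 4x^7 - (9/4)x^5 + (3/2)x + 2/3 = f ✓


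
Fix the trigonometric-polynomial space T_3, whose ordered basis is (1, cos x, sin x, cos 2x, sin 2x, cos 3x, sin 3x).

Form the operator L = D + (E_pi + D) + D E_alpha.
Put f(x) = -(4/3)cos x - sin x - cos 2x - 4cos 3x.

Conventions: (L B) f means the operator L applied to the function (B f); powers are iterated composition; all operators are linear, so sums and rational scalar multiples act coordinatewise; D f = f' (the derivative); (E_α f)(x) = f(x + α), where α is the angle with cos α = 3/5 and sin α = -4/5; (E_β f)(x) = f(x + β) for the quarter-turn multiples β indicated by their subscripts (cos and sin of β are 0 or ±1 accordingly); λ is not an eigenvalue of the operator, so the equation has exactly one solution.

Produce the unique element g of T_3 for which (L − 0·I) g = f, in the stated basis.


write g with unknown coordinates in the stated basis and equate coefficients in (L − 0·I) g = f
solving from the highest basis element down gives g = (43/102)cos x - (49/102)sin x - (73/509)cos 2x - (86/509)sin 2x - (2/91)cos 3x - (114/91)sin 3x
check: L g = -(4/3)cos x - sin x - cos 2x - 4cos 3x
so L g − 0·g = -(4/3)cos x - sin x - cos 2x - 4cos 3x = f ✓

the result is g(x) = (43/102)cos x - (49/102)sin x - (73/509)cos 2x - (86/509)sin 2x - (2/91)cos 3x - (114/91)sin 3x


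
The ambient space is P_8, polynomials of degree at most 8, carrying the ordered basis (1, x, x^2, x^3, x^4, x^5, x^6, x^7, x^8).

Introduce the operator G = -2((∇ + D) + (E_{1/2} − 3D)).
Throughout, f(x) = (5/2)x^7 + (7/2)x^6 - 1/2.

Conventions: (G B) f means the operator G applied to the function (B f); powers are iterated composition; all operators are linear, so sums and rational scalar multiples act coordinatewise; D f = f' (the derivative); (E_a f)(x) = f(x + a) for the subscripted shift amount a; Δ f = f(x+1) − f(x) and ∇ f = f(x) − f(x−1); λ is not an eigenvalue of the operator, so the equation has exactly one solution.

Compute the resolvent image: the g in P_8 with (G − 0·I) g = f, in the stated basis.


the result is g(x) = -(5/4)x^7 - (49/8)x^6 - (609/16)x^5 - (3675/32)x^4 - (26775/64)x^3 - (99225/128)x^2 - (345303/256)x - 439345/512

write g with unknown coordinates in the stated basis and equate coefficients in (G − 0·I) g = f
solving from the highest basis element down gives g = -(5/4)x^7 - (49/8)x^6 - (609/16)x^5 - (3675/32)x^4 - (26775/64)x^3 - (99225/128)x^2 - (345303/256)x - 439345/512
check: G g = (5/2)x^7 + (7/2)x^6 - 1/2
so G g − 0·g = (5/2)x^7 + (7/2)x^6 - 1/2 = f ✓


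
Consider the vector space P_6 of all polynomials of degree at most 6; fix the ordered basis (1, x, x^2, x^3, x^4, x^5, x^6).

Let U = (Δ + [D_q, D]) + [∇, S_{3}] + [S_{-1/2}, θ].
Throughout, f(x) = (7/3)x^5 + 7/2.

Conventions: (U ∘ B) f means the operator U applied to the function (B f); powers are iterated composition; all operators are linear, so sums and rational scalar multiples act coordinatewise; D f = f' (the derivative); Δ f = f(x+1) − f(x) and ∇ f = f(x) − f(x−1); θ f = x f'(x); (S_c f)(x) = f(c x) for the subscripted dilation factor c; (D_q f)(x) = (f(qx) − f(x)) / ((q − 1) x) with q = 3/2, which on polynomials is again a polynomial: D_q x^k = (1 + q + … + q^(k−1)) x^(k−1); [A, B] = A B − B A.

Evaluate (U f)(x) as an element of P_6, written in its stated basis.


Δ f = (35/3)x^4 + (70/3)x^3 + (70/3)x^2 + (35/3)x + 7/3
D f = (35/3)x^4
D_q D f = (2275/24)x^3
D_q f = (1477/48)x^4
D D_q f = (1477/12)x^3
[D_q, D] f = -(679/24)x^3
(Δ + [D_q, D]) f = (35/3)x^4 - (119/24)x^3 + (70/3)x^2 + (35/3)x + 7/3
S_{3} f = 567x^5 + 7/2
∇ S_{3} f = 2835x^4 - 5670x^3 + 5670x^2 - 2835x + 567
∇ f = (35/3)x^4 - (70/3)x^3 + (70/3)x^2 - (35/3)x + 7/3
S_{3} ∇ f = 945x^4 - 630x^3 + 210x^2 - 35x + 7/3
[∇, S_{3}] f = 1890x^4 - 5040x^3 + 5460x^2 - 2800x + 1694/3
θ f = (35/3)x^5
S_{-1/2} θ f = -(35/96)x^5
S_{-1/2} f = -(7/96)x^5 + 7/2
θ S_{-1/2} f = -(35/96)x^5
[S_{-1/2}, θ] f = 0
((Δ + [D_q, D]) + [∇, S_{3}] + [S_{-1/2}, θ]) f = (5705/3)x^4 - (121079/24)x^3 + (16450/3)x^2 - (8365/3)x + 567

the result is g(x) = (5705/3)x^4 - (121079/24)x^3 + (16450/3)x^2 - (8365/3)x + 567


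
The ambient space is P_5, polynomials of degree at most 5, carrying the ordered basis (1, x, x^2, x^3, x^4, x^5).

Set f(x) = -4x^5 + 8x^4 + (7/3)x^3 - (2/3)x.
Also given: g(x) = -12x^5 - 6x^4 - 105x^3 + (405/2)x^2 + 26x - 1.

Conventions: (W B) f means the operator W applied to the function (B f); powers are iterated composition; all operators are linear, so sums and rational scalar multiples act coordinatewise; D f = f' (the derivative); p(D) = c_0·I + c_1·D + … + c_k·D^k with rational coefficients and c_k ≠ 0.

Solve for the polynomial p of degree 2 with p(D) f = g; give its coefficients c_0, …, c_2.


c_0 = 3, c_1 = 3/2, c_2 = 2

D^0 f = -4x^5 + 8x^4 + (7/3)x^3 - (2/3)x
D^1 f = -20x^4 + 32x^3 + 7x^2 - 2/3
D^2 f = -80x^3 + 96x^2 + 14x
matching coefficients of g against c_0 f + c_1 Df + … from the top degree down determines the c_i
solution: c_0 = 3, c_1 = 3/2, c_2 = 2


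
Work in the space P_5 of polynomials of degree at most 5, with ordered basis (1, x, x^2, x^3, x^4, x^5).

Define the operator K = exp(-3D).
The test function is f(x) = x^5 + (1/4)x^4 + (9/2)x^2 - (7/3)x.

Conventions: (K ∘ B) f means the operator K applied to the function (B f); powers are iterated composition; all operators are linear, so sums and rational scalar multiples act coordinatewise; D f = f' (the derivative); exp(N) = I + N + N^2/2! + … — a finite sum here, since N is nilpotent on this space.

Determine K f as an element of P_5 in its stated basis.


order-1 term: -15x^4 - 3x^3 - 27x + 7
order-2 term: 90x^3 + (27/2)x^2 + 81/2
order-3 term: -270x^2 - 27x
order-4 term: 405x + 81/4
order-5 term: -243
the series for exp(-3D) f terminates at order 5
exp(-3D) f = x^5 - (59/4)x^4 + 87x^3 - 252x^2 + (1046/3)x - 701/4

the result is g(x) = x^5 - (59/4)x^4 + 87x^3 - 252x^2 + (1046/3)x - 701/4


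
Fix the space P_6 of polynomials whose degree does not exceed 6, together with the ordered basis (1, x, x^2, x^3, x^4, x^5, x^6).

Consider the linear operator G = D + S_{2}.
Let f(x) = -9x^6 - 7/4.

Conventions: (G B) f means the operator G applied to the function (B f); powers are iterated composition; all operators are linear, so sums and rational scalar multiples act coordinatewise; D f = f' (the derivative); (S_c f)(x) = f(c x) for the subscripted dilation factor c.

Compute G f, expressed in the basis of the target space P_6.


the result is g(x) = -576x^6 - 54x^5 - 7/4

D f = -54x^5
S_{2} f = -576x^6 - 7/4
(D + S_{2}) f = -576x^6 - 54x^5 - 7/4


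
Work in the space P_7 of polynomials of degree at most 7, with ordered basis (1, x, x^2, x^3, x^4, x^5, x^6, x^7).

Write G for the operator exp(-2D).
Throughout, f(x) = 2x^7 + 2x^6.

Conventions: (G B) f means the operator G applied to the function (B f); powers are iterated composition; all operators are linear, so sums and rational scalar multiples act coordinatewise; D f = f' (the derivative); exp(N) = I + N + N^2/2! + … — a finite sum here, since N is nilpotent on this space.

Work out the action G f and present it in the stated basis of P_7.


the result is g(x) = 2x^7 - 26x^6 + 144x^5 - 440x^4 + 800x^3 - 864x^2 + 512x - 128

order-1 term: -28x^6 - 24x^5
order-2 term: 168x^5 + 120x^4
order-3 term: -560x^4 - 320x^3
order-4 term: 1120x^3 + 480x^2
order-5 term: -1344x^2 - 384x
order-6 term: 896x + 128
order-7 term: -256
the series for exp(-2D) f terminates at order 7
exp(-2D) f = 2x^7 - 26x^6 + 144x^5 - 440x^4 + 800x^3 - 864x^2 + 512x - 128


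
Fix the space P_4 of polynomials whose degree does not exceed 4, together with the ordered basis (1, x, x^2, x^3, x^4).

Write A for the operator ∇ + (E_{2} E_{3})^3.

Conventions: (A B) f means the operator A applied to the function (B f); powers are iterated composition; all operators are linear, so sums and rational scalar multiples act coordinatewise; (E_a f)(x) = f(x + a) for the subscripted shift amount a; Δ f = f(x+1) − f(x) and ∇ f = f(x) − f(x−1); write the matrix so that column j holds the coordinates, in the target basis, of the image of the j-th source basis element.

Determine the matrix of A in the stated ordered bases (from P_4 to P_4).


image of 1: 1
image of x: x + 16
image of x^2: x^2 + 32x + 224
image of x^3: x^3 + 48x^2 + 672x + 3376
image of x^4: x^4 + 64x^3 + 1344x^2 + 13504x + 50624
each image's coordinates form column j of the matrix

the matrix is [[1, 16, 224, 3376, 50624]; [0, 1, 32, 672, 13504]; [0, 0, 1, 48, 1344]; [0, 0, 0, 1, 64]; [0, 0, 0, 0, 1]] (rows listed top to bottom)


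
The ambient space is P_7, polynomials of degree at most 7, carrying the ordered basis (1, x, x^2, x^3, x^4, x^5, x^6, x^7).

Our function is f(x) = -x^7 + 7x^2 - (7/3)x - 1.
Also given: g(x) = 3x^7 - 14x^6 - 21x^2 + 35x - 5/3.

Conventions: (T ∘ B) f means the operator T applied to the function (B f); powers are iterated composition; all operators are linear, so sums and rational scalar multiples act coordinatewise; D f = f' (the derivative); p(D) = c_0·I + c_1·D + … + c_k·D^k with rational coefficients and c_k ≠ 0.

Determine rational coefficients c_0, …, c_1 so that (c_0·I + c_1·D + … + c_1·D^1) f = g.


D^0 f = -x^7 + 7x^2 - (7/3)x - 1
D^1 f = -7x^6 + 14x - 7/3
matching coefficients of g against c_0 f + c_1 Df + … from the top degree down determines the c_i
solution: c_0 = -3, c_1 = 2

c_0 = -3, c_1 = 2


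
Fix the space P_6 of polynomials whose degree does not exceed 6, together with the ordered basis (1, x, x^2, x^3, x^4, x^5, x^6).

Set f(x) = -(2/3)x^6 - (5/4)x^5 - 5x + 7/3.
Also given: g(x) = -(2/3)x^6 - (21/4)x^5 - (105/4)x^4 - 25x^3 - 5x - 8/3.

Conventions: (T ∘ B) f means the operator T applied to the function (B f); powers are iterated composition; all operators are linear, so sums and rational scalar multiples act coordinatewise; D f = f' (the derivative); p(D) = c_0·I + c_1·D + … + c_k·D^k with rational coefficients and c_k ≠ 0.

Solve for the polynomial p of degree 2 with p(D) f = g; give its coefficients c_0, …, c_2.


D^0 f = -(2/3)x^6 - (5/4)x^5 - 5x + 7/3
D^1 f = -4x^5 - (25/4)x^4 - 5
D^2 f = -20x^4 - 25x^3
matching coefficients of g against c_0 f + c_1 Df + … from the top degree down determines the c_i
solution: c_0 = 1, c_1 = 1, c_2 = 1

p(D) = I + D + D^2, i.e. c_0 = 1, c_1 = 1, c_2 = 1


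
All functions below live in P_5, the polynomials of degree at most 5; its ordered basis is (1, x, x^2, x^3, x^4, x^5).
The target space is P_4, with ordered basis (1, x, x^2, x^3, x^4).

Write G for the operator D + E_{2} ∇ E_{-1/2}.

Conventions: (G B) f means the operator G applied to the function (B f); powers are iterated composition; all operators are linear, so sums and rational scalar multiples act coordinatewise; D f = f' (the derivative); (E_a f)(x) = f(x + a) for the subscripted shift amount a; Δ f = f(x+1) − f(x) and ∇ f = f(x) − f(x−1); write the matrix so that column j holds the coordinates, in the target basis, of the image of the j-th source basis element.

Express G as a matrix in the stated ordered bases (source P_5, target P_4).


the matrix is [[0, 2, 2, 13/4, 5, 121/16]; [0, 0, 4, 6, 13, 25]; [0, 0, 0, 6, 12, 65/2]; [0, 0, 0, 0, 8, 20]; [0, 0, 0, 0, 0, 10]] (rows listed top to bottom)

image of 1: 0
image of x: 2
image of x^2: 4x + 2
image of x^3: 6x^2 + 6x + 13/4
image of x^4: 8x^3 + 12x^2 + 13x + 5
image of x^5: 10x^4 + 20x^3 + (65/2)x^2 + 25x + 121/16
each image's coordinates form column j of the matrix


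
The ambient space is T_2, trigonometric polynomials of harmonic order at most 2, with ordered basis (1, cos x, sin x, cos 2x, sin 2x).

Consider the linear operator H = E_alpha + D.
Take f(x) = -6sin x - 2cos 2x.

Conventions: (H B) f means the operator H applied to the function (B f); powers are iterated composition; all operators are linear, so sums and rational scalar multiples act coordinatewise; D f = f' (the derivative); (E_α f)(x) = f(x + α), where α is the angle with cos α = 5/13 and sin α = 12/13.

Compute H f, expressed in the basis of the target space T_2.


E_alpha f = -(72/13)cos x - (30/13)sin x + (238/169)cos 2x + (240/169)sin 2x
D f = -6cos x + 4sin 2x
(E_alpha + D) f = -(150/13)cos x - (30/13)sin x + (238/169)cos 2x + (916/169)sin 2x

the result is g(x) = -(150/13)cos x - (30/13)sin x + (238/169)cos 2x + (916/169)sin 2x


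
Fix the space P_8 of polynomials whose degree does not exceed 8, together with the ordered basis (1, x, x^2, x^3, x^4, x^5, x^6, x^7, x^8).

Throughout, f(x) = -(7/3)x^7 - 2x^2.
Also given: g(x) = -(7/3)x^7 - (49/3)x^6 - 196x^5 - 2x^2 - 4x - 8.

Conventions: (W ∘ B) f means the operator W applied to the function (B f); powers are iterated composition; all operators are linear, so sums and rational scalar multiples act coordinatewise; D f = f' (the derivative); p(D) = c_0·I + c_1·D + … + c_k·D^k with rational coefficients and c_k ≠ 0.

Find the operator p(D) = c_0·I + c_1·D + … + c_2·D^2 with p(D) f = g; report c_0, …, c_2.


p(D) = I + D + 2·D^2, i.e. c_0 = 1, c_1 = 1, c_2 = 2

D^0 f = -(7/3)x^7 - 2x^2
D^1 f = -(49/3)x^6 - 4x
D^2 f = -98x^5 - 4
matching coefficients of g against c_0 f + c_1 Df + … from the top degree down determines the c_i
solution: c_0 = 1, c_1 = 1, c_2 = 2


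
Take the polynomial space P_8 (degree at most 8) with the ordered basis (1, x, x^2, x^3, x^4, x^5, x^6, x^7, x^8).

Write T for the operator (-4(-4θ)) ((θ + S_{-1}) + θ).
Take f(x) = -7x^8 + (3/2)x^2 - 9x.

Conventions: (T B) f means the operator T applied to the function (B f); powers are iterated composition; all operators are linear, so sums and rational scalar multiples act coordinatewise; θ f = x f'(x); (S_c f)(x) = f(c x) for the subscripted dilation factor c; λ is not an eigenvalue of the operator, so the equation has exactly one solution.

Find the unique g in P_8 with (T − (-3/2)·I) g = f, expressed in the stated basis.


write g with unknown coordinates in the stated basis and equate coefficients in (T − (-3/2)·I) g = f
solving from the highest basis element down gives g = -(14/4355)x^8 + (3/323)x^2 - (18/35)x
check: T g = -(30464/4355)x^8 + (480/323)x^2 - (288/35)x
so T g − (-3/2)·g = -7x^8 + (3/2)x^2 - 9x = f ✓

the result is g(x) = -(14/4355)x^8 + (3/323)x^2 - (18/35)x


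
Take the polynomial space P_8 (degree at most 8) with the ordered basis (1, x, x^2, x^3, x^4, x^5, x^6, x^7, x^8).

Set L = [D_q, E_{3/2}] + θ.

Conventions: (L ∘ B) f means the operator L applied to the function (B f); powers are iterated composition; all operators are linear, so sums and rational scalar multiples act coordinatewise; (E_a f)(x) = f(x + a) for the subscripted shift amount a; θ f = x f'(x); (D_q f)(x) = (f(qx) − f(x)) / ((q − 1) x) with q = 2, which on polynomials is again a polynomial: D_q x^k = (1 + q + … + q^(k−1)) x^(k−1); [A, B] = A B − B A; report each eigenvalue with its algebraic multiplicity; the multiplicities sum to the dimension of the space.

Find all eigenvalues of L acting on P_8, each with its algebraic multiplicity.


λ = 0 (multiplicity 1), λ = 1 (multiplicity 1), λ = 2 (multiplicity 1), λ = 3 (multiplicity 1), λ = 4 (multiplicity 1), λ = 5 (multiplicity 1), λ = 6 (multiplicity 1), λ = 7 (multiplicity 1), λ = 8 (multiplicity 1)

image of 1: 0
image of x: x
image of x^2: 2x^2 - 3/2
image of x^3: 3x^3 - (15/2)x - 9
image of x^4: 4x^4 - (51/2)x^2 - (243/4)x - 297/8
image of x^5: 5x^5 - (147/2)x^3 - 261x^2 - (1269/4)x - 1053/8
image of x^6: 6x^6 - (387/2)x^4 - (3645/4)x^3 - (6615/4)x^2 - (10935/8)x - 13851/32
image of x^7: 7x^7 - (963/2)x^5 - (5643/2)x^4 - (54405/8)x^3 - (33615/4)x^2 - (169857/32)x - 10935/8
image of x^8: 8x^8 - (2307/2)x^6 - (32319/4)x^5 - (194103/8)x^4 - (637875/16)x^3 - (1206009/32)x^2 - (1240029/64)x - 540189/128
the matrix is upper triangular; its diagonal is (0, 1, 2, 3, 4, 5, 6, 7, 8)
for a triangular matrix the eigenvalues are the diagonal entries, with algebraic multiplicity their repetition count


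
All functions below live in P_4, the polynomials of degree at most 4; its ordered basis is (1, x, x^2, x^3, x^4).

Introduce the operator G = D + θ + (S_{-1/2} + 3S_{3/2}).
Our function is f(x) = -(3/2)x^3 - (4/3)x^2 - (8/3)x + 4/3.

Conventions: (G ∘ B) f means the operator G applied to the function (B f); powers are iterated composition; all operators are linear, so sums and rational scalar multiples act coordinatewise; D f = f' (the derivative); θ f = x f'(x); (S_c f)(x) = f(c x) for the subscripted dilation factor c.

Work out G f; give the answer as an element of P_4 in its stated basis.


g(x) = -(39/2)x^3 - (33/2)x^2 - 16x + 8/3

D f = -(9/2)x^2 - (8/3)x - 8/3
θ f = -(9/2)x^3 - (8/3)x^2 - (8/3)x
S_{-1/2} f = (3/16)x^3 - (1/3)x^2 + (4/3)x + 4/3
S_{3/2} f = -(81/16)x^3 - 3x^2 - 4x + 4/3
(3S_{3/2}) f = -(243/16)x^3 - 9x^2 - 12x + 4
(S_{-1/2} + 3S_{3/2}) f = -15x^3 - (28/3)x^2 - (32/3)x + 16/3
(D + θ + (S_{-1/2} + 3S_{3/2})) f = -(39/2)x^3 - (33/2)x^2 - 16x + 8/3


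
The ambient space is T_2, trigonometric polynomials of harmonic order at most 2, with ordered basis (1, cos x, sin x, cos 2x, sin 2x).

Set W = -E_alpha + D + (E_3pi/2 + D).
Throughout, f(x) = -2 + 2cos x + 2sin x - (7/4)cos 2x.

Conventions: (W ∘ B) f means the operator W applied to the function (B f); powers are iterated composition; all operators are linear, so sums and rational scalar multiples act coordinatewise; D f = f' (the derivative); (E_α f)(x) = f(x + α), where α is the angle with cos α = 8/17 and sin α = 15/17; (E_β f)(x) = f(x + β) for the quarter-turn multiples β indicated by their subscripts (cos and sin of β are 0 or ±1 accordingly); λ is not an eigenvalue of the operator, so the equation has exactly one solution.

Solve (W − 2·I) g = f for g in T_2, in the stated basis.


the result is g(x) = 1 - (11/13)cos x - (10/13)sin x + (2471/9256)cos 2x - (1603/4628)sin 2x

write g with unknown coordinates in the stated basis and equate coefficients in (W − 2·I) g = f
solving from the highest basis element down gives g = 1 - (11/13)cos x - (10/13)sin x + (2471/9256)cos 2x - (1603/4628)sin 2x
check: W g = (4/13)cos x + (6/13)sin x - (1407/1157)cos 2x - (1603/2314)sin 2x
so W g − 2·g = -2 + 2cos x + 2sin x - (7/4)cos 2x = f ✓


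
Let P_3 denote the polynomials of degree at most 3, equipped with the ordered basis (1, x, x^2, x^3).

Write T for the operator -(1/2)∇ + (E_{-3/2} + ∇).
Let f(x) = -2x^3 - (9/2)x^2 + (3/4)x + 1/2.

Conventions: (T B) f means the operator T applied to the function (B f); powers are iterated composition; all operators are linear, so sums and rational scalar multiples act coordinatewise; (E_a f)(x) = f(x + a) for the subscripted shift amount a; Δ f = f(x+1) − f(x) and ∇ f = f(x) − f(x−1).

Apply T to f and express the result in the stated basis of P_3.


the image equals g(x) = -2x^3 + (3/2)x^2 - (3/4)x - 19/8

∇ f = -6x^2 - 3x + 13/4
(-(1/2)∇) f = 3x^2 + (3/2)x - 13/8
E_{-3/2} f = -2x^3 + (9/2)x^2 + (3/4)x - 4
∇ f = -6x^2 - 3x + 13/4
(E_{-3/2} + ∇) f = -2x^3 - (3/2)x^2 - (9/4)x - 3/4
(-(1/2)∇ + (E_{-3/2} + ∇)) f = -2x^3 + (3/2)x^2 - (3/4)x - 19/8


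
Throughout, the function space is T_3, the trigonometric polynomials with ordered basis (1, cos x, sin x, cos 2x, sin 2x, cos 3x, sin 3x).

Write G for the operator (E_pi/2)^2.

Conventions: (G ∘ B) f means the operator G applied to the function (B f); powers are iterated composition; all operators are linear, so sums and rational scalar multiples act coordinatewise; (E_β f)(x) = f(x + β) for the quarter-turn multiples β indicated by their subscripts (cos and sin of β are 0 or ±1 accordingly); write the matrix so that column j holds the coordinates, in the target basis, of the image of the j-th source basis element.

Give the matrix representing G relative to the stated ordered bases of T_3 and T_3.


the matrix is [[1, 0, 0, 0, 0, 0, 0]; [0, -1, 0, 0, 0, 0, 0]; [0, 0, -1, 0, 0, 0, 0]; [0, 0, 0, 1, 0, 0, 0]; [0, 0, 0, 0, 1, 0, 0]; [0, 0, 0, 0, 0, -1, 0]; [0, 0, 0, 0, 0, 0, -1]] (rows listed top to bottom)

image of 1: 1
image of cos x: -cos x
image of sin x: -sin x
image of cos 2x: cos 2x
image of sin 2x: sin 2x
image of cos 3x: -cos 3x
image of sin 3x: -sin 3x
each image's coordinates form column j of the matrix


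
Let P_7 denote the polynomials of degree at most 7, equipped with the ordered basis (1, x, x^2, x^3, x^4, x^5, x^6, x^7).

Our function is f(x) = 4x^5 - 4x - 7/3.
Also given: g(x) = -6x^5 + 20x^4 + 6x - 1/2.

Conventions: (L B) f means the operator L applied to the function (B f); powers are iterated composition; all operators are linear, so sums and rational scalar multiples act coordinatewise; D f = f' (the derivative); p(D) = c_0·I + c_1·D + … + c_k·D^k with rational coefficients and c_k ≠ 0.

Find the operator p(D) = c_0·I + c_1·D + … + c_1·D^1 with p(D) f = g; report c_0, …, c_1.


D^0 f = 4x^5 - 4x - 7/3
D^1 f = 20x^4 - 4
matching coefficients of g against c_0 f + c_1 Df + … from the top degree down determines the c_i
solution: c_0 = -3/2, c_1 = 1

c_0 = -3/2, c_1 = 1


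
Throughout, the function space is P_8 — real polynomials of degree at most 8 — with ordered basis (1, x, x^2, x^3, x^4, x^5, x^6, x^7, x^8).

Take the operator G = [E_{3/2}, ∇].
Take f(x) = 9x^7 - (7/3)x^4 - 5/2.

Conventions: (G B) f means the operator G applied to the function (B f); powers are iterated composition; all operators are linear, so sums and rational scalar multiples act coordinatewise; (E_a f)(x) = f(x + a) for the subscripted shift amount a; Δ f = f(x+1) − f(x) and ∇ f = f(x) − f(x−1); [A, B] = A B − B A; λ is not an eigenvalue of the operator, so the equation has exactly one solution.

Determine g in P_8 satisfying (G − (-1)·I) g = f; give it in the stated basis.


g(x) = 9x^7 - (7/3)x^4 - 5/2

write g with unknown coordinates in the stated basis and equate coefficients in (G − (-1)·I) g = f
solving from the highest basis element down gives g = 9x^7 - (7/3)x^4 - 5/2
check: G g = 0
so G g − (-1)·g = 9x^7 - (7/3)x^4 - 5/2 = f ✓


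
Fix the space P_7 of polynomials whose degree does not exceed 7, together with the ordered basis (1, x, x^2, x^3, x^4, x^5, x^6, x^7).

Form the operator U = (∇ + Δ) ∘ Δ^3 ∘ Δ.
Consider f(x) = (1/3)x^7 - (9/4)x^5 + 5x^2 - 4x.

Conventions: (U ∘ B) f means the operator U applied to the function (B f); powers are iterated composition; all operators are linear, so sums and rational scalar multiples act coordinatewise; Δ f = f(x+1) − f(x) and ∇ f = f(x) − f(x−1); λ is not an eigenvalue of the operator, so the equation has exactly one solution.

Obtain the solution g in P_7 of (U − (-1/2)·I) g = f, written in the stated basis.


write g with unknown coordinates in the stated basis and equate coefficients in (U − (-1/2)·I) g = f
solving from the highest basis element down gives g = (2/3)x^7 - (9/2)x^5 - 6710x^2 - 26888x - 29200
check: U g = 3360x^2 + 13440x + 14600
so U g − (-1/2)·g = (1/3)x^7 - (9/4)x^5 + 5x^2 - 4x = f ✓

the result is g(x) = (2/3)x^7 - (9/2)x^5 - 6710x^2 - 26888x - 29200


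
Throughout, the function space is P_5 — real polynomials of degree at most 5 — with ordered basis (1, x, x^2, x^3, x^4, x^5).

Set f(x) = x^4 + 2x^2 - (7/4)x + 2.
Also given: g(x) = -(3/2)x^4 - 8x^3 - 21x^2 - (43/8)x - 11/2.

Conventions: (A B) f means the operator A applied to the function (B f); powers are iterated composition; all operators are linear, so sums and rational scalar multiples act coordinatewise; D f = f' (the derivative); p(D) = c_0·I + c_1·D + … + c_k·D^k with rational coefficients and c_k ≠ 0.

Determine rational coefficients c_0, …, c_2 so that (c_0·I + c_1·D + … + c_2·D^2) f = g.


D^0 f = x^4 + 2x^2 - (7/4)x + 2
D^1 f = 4x^3 + 4x - 7/4
D^2 f = 12x^2 + 4
matching coefficients of g against c_0 f + c_1 Df + … from the top degree down determines the c_i
solution: c_0 = -3/2, c_1 = -2, c_2 = -3/2

c_0 = -3/2, c_1 = -2, c_2 = -3/2


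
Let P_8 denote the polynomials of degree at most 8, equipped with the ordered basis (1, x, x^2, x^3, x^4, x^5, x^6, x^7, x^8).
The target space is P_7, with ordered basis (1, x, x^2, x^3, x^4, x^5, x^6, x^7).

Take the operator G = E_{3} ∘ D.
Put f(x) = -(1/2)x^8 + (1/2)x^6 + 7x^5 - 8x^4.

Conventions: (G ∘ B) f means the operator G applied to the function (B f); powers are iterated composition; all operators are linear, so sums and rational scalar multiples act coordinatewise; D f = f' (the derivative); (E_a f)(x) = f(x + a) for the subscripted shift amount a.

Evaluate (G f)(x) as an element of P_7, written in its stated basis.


D f = -4x^7 + 3x^5 + 35x^4 - 32x^3
E_{3} D f = -4x^7 - 84x^6 - 753x^5 - 3700x^4 - 10682x^3 - 18000x^2 - 16281x - 6048

the result is g(x) = -4x^7 - 84x^6 - 753x^5 - 3700x^4 - 10682x^3 - 18000x^2 - 16281x - 6048


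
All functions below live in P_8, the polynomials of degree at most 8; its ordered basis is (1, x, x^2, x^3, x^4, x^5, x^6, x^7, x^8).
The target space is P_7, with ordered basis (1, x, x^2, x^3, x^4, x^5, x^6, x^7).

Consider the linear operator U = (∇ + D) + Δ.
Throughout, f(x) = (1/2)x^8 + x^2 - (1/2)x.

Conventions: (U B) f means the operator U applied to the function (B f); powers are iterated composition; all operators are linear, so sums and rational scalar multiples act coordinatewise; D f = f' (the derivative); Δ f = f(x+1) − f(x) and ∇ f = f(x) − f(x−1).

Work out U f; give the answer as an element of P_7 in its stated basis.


g(x) = 12x^7 + 56x^5 + 56x^3 + 14x - 3/2

∇ f = 4x^7 - 14x^6 + 28x^5 - 35x^4 + 28x^3 - 14x^2 + 6x - 2
D f = 4x^7 + 2x - 1/2
(∇ + D) f = 8x^7 - 14x^6 + 28x^5 - 35x^4 + 28x^3 - 14x^2 + 8x - 5/2
Δ f = 4x^7 + 14x^6 + 28x^5 + 35x^4 + 28x^3 + 14x^2 + 6x + 1
((∇ + D) + Δ) f = 12x^7 + 56x^5 + 56x^3 + 14x - 3/2


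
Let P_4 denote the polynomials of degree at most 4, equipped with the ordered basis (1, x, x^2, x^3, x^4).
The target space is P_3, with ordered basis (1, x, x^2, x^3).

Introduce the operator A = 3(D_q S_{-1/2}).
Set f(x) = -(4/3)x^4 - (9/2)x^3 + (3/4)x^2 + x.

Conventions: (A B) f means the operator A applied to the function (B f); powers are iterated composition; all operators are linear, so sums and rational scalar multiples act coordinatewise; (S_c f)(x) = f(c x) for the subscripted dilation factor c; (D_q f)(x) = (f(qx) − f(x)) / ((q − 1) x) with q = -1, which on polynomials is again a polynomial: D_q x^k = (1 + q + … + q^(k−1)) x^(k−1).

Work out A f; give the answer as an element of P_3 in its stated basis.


the image equals g(x) = (27/16)x^2 - 3/2

S_{-1/2} f = -(1/12)x^4 + (9/16)x^3 + (3/16)x^2 - (1/2)x
D_q S_{-1/2} f = (9/16)x^2 - 1/2
(3(D_q S_{-1/2})) f = (27/16)x^2 - 3/2


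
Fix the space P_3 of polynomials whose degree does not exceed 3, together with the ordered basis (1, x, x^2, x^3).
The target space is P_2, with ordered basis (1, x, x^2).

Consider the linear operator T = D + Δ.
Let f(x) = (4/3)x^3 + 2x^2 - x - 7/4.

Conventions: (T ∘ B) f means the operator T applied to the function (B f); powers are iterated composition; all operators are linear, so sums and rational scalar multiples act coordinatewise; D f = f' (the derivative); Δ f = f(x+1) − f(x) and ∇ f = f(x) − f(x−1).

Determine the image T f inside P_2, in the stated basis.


D f = 4x^2 + 4x - 1
Δ f = 4x^2 + 8x + 7/3
(D + Δ) f = 8x^2 + 12x + 4/3

g(x) = 8x^2 + 12x + 4/3


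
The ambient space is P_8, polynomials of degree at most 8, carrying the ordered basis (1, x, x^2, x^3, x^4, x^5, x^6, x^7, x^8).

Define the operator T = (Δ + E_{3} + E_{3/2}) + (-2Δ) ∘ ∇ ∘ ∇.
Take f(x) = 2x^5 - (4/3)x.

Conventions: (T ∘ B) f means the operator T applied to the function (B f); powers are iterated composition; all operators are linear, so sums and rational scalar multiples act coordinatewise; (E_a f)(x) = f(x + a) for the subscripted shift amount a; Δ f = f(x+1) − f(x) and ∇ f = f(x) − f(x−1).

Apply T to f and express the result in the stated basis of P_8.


g(x) = 4x^5 + 55x^4 + 245x^3 + (775/2)x^2 + (26591/24)x + 18041/48

Δ f = 10x^4 + 20x^3 + 20x^2 + 10x + 2/3
E_{3} f = 2x^5 + 30x^4 + 180x^3 + 540x^2 + (2426/3)x + 482
E_{3/2} f = 2x^5 + 15x^4 + 45x^3 + (135/2)x^2 + (1183/24)x + 211/16
(Δ + E_{3} + E_{3/2}) f = 4x^5 + 55x^4 + 245x^3 + (1255/2)x^2 + (20831/24)x + 23801/48
∇ f = 10x^4 - 20x^3 + 20x^2 - 10x + 2/3
∇ ∇ f = 40x^3 - 120x^2 + 140x - 60
Δ (∇ ∘ ∇) f = 120x^2 - 120x + 60
(-2Δ) (∇ ∘ ∇) f = -240x^2 + 240x - 120
((Δ + E_{3} + E_{3/2}) + (-2Δ) ∘ ∇ ∘ ∇) f = 4x^5 + 55x^4 + 245x^3 + (775/2)x^2 + (26591/24)x + 18041/48


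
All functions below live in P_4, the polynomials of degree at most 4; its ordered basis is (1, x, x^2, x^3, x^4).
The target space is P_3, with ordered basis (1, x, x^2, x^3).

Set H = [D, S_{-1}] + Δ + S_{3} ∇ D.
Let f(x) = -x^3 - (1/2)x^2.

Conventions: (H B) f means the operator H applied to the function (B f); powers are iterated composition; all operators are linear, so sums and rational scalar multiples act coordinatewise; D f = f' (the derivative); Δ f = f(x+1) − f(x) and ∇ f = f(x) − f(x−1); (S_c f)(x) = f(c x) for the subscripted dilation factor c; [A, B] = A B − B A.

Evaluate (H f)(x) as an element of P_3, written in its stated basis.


the image equals g(x) = 3x^2 - 24x + 1/2

S_{-1} f = x^3 - (1/2)x^2
D S_{-1} f = 3x^2 - x
D f = -3x^2 - x
S_{-1} D f = -3x^2 + x
[D, S_{-1}] f = 6x^2 - 2x
Δ f = -3x^2 - 4x - 3/2
D f = -3x^2 - x
∇ D f = -6x + 2
S_{3} ∇ D f = -18x + 2
([D, S_{-1}] + Δ + S_{3} ∇ D) f = 3x^2 - 24x + 1/2


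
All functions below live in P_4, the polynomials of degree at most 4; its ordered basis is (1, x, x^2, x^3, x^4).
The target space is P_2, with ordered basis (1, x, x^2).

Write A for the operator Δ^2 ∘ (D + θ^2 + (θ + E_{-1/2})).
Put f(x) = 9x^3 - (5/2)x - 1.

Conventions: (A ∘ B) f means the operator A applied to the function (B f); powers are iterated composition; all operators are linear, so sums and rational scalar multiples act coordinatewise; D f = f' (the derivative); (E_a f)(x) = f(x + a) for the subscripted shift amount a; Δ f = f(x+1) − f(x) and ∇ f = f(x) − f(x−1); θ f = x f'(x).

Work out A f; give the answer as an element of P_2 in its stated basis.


g(x) = 702x + 729

D f = 27x^2 - 5/2
θ f = 27x^3 - (5/2)x
θ θ f = 81x^3 - (5/2)x
θ f = 27x^3 - (5/2)x
E_{-1/2} f = 9x^3 - (27/2)x^2 + (17/4)x - 7/8
(θ + E_{-1/2}) f = 36x^3 - (27/2)x^2 + (7/4)x - 7/8
(D + θ^2 + (θ + E_{-1/2})) f = 117x^3 + (27/2)x^2 - (3/4)x - 27/8
Δ (D + θ^2 + (θ + E_{-1/2})) f = 351x^2 + 378x + 519/4
Δ Δ (D + θ^2 + (θ + E_{-1/2})) f = 702x + 729
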